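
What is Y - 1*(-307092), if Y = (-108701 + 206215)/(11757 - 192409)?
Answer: 27738343235/90326 ≈ 3.0709e+5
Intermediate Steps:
Y = -48757/90326 (Y = 97514/(-180652) = 97514*(-1/180652) = -48757/90326 ≈ -0.53979)
Y - 1*(-307092) = -48757/90326 - 1*(-307092) = -48757/90326 + 307092 = 27738343235/90326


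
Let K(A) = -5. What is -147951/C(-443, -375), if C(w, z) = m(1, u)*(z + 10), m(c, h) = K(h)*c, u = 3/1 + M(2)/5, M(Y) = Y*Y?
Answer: -147951/1825 ≈ -81.069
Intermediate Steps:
M(Y) = Y²
u = 19/5 (u = 3/1 + 2²/5 = 3*1 + 4*(⅕) = 3 + ⅘ = 19/5 ≈ 3.8000)
m(c, h) = -5*c
C(w, z) = -50 - 5*z (C(w, z) = (-5*1)*(z + 10) = -5*(10 + z) = -50 - 5*z)
-147951/C(-443, -375) = -147951/(-50 - 5*(-375)) = -147951/(-50 + 1875) = -147951/1825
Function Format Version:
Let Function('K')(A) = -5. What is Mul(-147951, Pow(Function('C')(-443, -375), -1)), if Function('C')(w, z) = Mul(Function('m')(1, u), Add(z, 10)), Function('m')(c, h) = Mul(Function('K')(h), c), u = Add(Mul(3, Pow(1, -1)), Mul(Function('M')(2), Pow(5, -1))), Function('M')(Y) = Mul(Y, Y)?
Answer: Rational(-147951, 1825) ≈ -81.069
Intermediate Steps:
Function('M')(Y) = Pow(Y, 2)
u = Rational(19, 5) (u = Add(Mul(3, Pow(1, -1)), Mul(Pow(2, 2), Pow(5, -1))) = Add(Mul(3, 1), Mul(4, Rational(1, 5))) = Add(3, Rational(4, 5)) = Rational(19, 5) ≈ 3.8000)
Function('m')(c, h) = Mul(-5, c)
Function('C')(w, z) = Add(-50, Mul(-5, z)) (Function('C')(w, z) = Mul(Mul(-5, 1), Add(z, 10)) = Mul(-5, Add(10, z)) = Add(-50, Mul(-5, z)))
Mul(-147951, Pow(Function('C')(-443, -375), -1)) = Mul(-147951, Pow(Add(-50, Mul(-5, -375)), -1)) = Mul(-147951, Pow(Add(-50, 1875), -1)) = Mul(-147951, Pow(1825, -1)) = Mul(-147951, Rational(1, 1825)) = Rational(-147951, 1825)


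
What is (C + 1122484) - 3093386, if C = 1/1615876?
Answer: -3184733240151/1615876 ≈ -1.9709e+6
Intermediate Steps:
C = 1/1615876 ≈ 6.1886e-7
(C + 1122484) - 3093386 = (1/1615876 + 1122484) - 3093386 = 1813794955985/1615876 - 3093386 = -3184733240151/1615876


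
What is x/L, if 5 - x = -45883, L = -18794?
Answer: -22944/9397 ≈ -2.4416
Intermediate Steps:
x = 45888 (x = 5 - 1*(-45883) = 5 + 45883 = 45888)
x/L = 45888/(-18794) = 45888*(-1/18794) = -22944/9397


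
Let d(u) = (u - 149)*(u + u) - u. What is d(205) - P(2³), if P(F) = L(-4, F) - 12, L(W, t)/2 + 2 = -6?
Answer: 22783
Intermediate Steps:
L(W, t) = -16 (L(W, t) = -4 + 2*(-6) = -4 - 12 = -16)
d(u) = -u + 2*u*(-149 + u) (d(u) = (-149 + u)*(2*u) - u = 2*u*(-149 + u) - u = -u + 2*u*(-149 + u))
P(F) = -28 (P(F) = -16 - 12 = -28)
d(205) - P(2³) = 205*(-299 + 2*205) - 1*(-28) = 205*(-299 + 410) + 28 = 205*111 + 28 = 22755 + 28 = 22783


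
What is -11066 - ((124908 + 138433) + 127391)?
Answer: -401798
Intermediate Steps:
-11066 - ((124908 + 138433) + 127391) = -11066 - (263341 + 127391) = -11066 - 1*390732 = -11066 - 390732 = -401798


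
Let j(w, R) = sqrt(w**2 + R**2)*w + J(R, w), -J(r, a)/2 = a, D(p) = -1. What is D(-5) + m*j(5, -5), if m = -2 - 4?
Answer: 59 - 150*sqrt(2) ≈ -153.13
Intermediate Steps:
m = -6
J(r, a) = -2*a
j(w, R) = -2*w + w*sqrt(R**2 + w**2) (j(w, R) = sqrt(w**2 + R**2)*w - 2*w = sqrt(R**2 + w**2)*w - 2*w = w*sqrt(R**2 + w**2) - 2*w = -2*w + w*sqrt(R**2 + w**2))
D(-5) + m*j(5, -5) = -1 - 30*(-2 + sqrt((-5)**2 + 5**2)) = -1 - 30*(-2 + sqrt(25 + 25)) = -1 - 30*(-2 + sqrt(50)) = -1 - 30*(-2 + 5*sqrt(2)) = -1 - 6*(-10 + 25*sqrt(2)) = -1 + (60 - 150*sqrt(2)) = 59 - 150*sqrt(2)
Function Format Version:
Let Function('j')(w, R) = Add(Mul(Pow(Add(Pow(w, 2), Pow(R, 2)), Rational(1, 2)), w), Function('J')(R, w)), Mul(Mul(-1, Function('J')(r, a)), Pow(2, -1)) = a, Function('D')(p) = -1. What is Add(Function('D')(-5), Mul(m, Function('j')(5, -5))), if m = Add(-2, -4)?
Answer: Add(59, Mul(-150, Pow(2, Rational(1, 2)))) ≈ -153.13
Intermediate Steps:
m = -6
Function('J')(r, a) = Mul(-2, a)
Function('j')(w, R) = Add(Mul(-2, w), Mul(w, Pow(Add(Pow(R, 2), Pow(w, 2)), Rational(1, 2)))) (Function('j')(w, R) = Add(Mul(Pow(Add(Pow(w, 2), Pow(R, 2)), Rational(1, 2)), w), Mul(-2, w)) = Add(Mul(Pow(Add(Pow(R, 2), Pow(w, 2)), Rational(1, 2)), w), Mul(-2, w)) = Add(Mul(w, Pow(Add(Pow(R, 2), Pow(w, 2)), Rational(1, 2))), Mul(-2, w)) = Add(Mul(-2, w), Mul(w, Pow(Add(Pow(R, 2), Pow(w, 2)), Rational(1, 2)))))
Add(Function('D')(-5), Mul(m, Function('j')(5, -5))) = Add(-1, Mul(-6, Mul(5, Add(-2, Pow(Add(Pow(-5, 2), Pow(5, 2)), Rational(1, 2)))))) = Add(-1, Mul(-6, Mul(5, Add(-2, Pow(Add(25, 25), Rational(1, 2)))))) = Add(-1, Mul(-6, Mul(5, Add(-2, Pow(50, Rational(1, 2)))))) = Add(-1, Mul(-6, Mul(5, Add(-2, Mul(5, Pow(2, Rational(1, 2))))))) = Add(-1, Mul(-6, Add(-10, Mul(25, Pow(2, Rational(1, 2)))))) = Add(-1, Add(60, Mul(-150, Pow(2, Rational(1, 2))))) = Add(59, Mul(-150, Pow(2, Rational(1, 2))))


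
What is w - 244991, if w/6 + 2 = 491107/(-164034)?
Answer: -6698628124/27339 ≈ -2.4502e+5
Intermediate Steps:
w = -819175/27339 (w = -12 + 6*(491107/(-164034)) = -12 + 6*(491107*(-1/164034)) = -12 + 6*(-491107/164034) = -12 - 491107/27339 = -819175/27339 ≈ -29.964)
w - 244991 = -819175/27339 - 244991 = -6698628124/27339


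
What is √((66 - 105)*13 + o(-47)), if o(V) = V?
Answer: I*√554 ≈ 23.537*I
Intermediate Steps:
√((66 - 105)*13 + o(-47)) = √((66 - 105)*13 - 47) = √(-39*13 - 47) = √(-507 - 47) = √(-554) = I*√554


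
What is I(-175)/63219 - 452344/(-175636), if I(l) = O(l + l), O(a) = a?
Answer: 7133815684/2775883071 ≈ 2.5699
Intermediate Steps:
I(l) = 2*l (I(l) = l + l = 2*l)
I(-175)/63219 - 452344/(-175636) = (2*(-175))/63219 - 452344/(-175636) = -350*1/63219 - 452344*(-1/175636) = -350/63219 + 113086/43909 = 7133815684/2775883071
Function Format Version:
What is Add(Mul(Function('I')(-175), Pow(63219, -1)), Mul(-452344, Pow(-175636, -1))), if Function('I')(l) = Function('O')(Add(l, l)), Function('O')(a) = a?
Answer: Rational(7133815684, 2775883071) ≈ 2.5699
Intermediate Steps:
Function('I')(l) = Mul(2, l) (Function('I')(l) = Add(l, l) = Mul(2, l))
Add(Mul(Function('I')(-175), Pow(63219, -1)), Mul(-452344, Pow(-175636, -1))) = Add(Mul(Mul(2, -175), Pow(63219, -1)), Mul(-452344, Pow(-175636, -1))) = Add(Mul(-350, Rational(1, 63219)), Mul(-452344, Rational(-1, 175636))) = Add(Rational(-350, 63219), Rational(113086, 43909)) = Rational(7133815684, 2775883071)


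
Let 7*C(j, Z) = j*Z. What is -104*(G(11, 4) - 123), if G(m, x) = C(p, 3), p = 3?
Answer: 88608/7 ≈ 12658.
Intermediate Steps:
C(j, Z) = Z*j/7 (C(j, Z) = (j*Z)/7 = (Z*j)/7 = Z*j/7)
G(m, x) = 9/7 (G(m, x) = (⅐)*3*3 = 9/7)
-104*(G(11, 4) - 123) = -104*(9/7 - 123) = -104*(-852/7) = 88608/7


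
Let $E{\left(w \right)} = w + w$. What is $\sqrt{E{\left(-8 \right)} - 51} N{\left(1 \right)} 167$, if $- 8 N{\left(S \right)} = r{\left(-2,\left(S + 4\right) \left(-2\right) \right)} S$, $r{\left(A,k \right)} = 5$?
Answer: $- \frac{835 i \sqrt{67}}{8} \approx - 854.35 i$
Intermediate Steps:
$E{\left(w \right)} = 2 w$
$N{\left(S \right)} = - \frac{5 S}{8}$
$\sqrt{E{\left(-8 \right)} - 51} N{\left(1 \right)} 167 = \sqrt{2 \left(-8\right) - 51} \left(\left(- \frac{5}{8}\right) 1\right) 167 = \sqrt{-16 - 51} \left(- \frac{5}{8}\right) 167 = \sqrt{-67} \left(- \frac{5}{8}\right) 167 = i \sqrt{67} \left(- \frac{5}{8}\right) 167 = - \frac{5 i \sqrt{67}}{8} \cdot 167 = - \frac{835 i \sqrt{67}}{8}$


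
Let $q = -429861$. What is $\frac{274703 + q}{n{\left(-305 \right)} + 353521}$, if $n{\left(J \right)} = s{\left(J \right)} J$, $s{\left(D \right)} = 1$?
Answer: $- \frac{77579}{176608} \approx -0.43927$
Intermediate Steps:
$n{\left(J \right)} = J$ ($n{\left(J \right)} = 1 J = J$)
$\frac{274703 + q}{n{\left(-305 \right)} + 353521} = \frac{274703 - 429861}{-305 + 353521} = - \frac{155158}{353216} = \left(-155158\right) \frac{1}{353216} = - \frac{77579}{176608}$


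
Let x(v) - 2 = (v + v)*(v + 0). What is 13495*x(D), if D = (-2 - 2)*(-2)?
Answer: 1754350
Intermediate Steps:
D = 8 (D = -4*(-2) = 8)
x(v) = 2 + 2*v**2 (x(v) = 2 + (v + v)*(v + 0) = 2 + (2*v)*v = 2 + 2*v**2)
13495*x(D) = 13495*(2 + 2*8**2) = 13495*(2 + 2*64) = 13495*(2 + 128) = 13495*130 = 1754350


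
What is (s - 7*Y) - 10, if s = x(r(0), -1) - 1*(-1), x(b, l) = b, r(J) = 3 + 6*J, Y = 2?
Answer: -20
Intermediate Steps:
s = 4 (s = (3 + 6*0) - 1*(-1) = (3 + 0) + 1 = 3 + 1 = 4)
(s - 7*Y) - 10 = (4 - 7*2) - 10 = (4 - 14) - 10 = -10 - 10 = -20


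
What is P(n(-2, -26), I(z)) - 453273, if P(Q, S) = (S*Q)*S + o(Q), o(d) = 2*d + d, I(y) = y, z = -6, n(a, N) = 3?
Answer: -453156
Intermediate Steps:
o(d) = 3*d
P(Q, S) = 3*Q + Q*S² (P(Q, S) = (S*Q)*S + 3*Q = (Q*S)*S + 3*Q = Q*S² + 3*Q = 3*Q + Q*S²)
P(n(-2, -26), I(z)) - 453273 = 3*(3 + (-6)²) - 453273 = 3*(3 + 36) - 453273 = 3*39 - 453273 = 117 - 453273 = -453156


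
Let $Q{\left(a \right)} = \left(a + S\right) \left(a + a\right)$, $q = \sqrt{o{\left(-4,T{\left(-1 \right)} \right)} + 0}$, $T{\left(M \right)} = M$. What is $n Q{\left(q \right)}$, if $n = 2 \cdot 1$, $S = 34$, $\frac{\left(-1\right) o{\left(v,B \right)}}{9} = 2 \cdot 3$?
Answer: $-216 + 408 i \sqrt{6} \approx -216.0 + 999.39 i$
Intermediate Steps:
$o{\left(v,B \right)} = -54$ ($o{\left(v,B \right)} = - 9 \cdot 2 \cdot 3 = \left(-9\right) 6 = -54$)
$q = 3 i \sqrt{6}$ ($q = \sqrt{-54 + 0} = \sqrt{-54} = 3 i \sqrt{6} \approx 7.3485 i$)
$Q{\left(a \right)} = 2 a \left(34 + a\right)$ ($Q{\left(a \right)} = \left(a + 34\right) \left(a + a\right) = \left(34 + a\right) 2 a = 2 a \left(34 + a\right)$)
$n = 2$
$n Q{\left(q \right)} = 2 \cdot 2 \cdot 3 i \sqrt{6} \left(34 + 3 i \sqrt{6}\right) = 2 \cdot 6 i \sqrt{6} \left(34 + 3 i \sqrt{6}\right) = 12 i \sqrt{6} \left(34 + 3 i \sqrt{6}\right)$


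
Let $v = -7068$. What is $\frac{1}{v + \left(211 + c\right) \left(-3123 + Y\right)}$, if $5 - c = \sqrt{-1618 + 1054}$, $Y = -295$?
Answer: $- \frac{62113}{46845385256} - \frac{1709 i \sqrt{141}}{140536155768} \approx -1.3259 \cdot 10^{-6} - 1.444 \cdot 10^{-7} i$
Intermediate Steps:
$c = 5 - 2 i \sqrt{141}$ ($c = 5 - \sqrt{-1618 + 1054} = 5 - \sqrt{-564} = 5 - 2 i \sqrt{141} \approx 5.0 - 23.749 i$)
$\frac{1}{v + \left(211 + c\right) \left(-3123 + Y\right)} = \frac{1}{-7068 + \left(211 + \left(5 - 2 i \sqrt{141}\right)\right) \left(-3123 - 295\right)} = \frac{1}{-7068 + \left(216 - 2 i \sqrt{141}\right) \left(-3418\right)} = \frac{1}{-7068 - \left(738288 - 6836 i \sqrt{141}\right)} = \frac{1}{-745356 + 6836 i \sqrt{141}}$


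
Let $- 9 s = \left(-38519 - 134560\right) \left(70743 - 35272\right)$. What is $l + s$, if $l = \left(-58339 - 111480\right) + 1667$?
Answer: $681974649$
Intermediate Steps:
$s = 682142801$ ($s = - \frac{\left(-38519 - 134560\right) \left(70743 - 35272\right)}{9} = - \frac{\left(-38519 - 134560\right) 35471}{9} = - \frac{\left(-173079\right) 35471}{9} = \left(- \frac{1}{9}\right) \left(-6139285209\right) = 682142801$)
$l = -168152$ ($l = -169819 + 1667 = -168152$)
$l + s = -168152 + 682142801 = 681974649$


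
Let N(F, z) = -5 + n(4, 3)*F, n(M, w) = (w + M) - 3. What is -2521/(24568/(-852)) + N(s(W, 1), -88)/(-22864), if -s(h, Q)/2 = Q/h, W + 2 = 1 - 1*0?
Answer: 6138666123/70215344 ≈ 87.426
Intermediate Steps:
W = -1 (W = -2 + (1 - 1*0) = -2 + (1 + 0) = -2 + 1 = -1)
s(h, Q) = -2*Q/h
n(M, w) = -3 + M + w (n(M, w) = (M + w) - 3 = -3 + M + w)
N(F, z) = -5 + 4*F (N(F, z) = -5 + (-3 + 4 + 3)*F = -5 + 4*F)
-2521/(24568/(-852)) + N(s(W, 1), -88)/(-22864) = -2521/(24568/(-852)) + (-5 + 4*(-2*1/(-1)))/(-22864) = -2521/(24568*(-1/852)) + (-5 + 4*(-2*1*(-1)))*(-1/22864) = -2521/(-6142/213) + (-5 + 4*2)*(-1/22864) = -2521*(-213/6142) + (-5 + 8)*(-1/22864) = 536973/6142 + 3*(-1/22864) = 536973/6142 - 3/22864 = 6138666123/70215344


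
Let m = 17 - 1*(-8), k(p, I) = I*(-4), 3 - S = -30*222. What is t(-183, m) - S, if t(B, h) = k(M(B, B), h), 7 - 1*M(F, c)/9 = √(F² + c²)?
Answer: -6763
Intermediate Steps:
S = 6663 (S = 3 - (-30)*222 = 3 - 1*(-6660) = 3 + 6660 = 6663)
M(F, c) = 63 - 9*√(F² + c²)
k(p, I) = -4*I
m = 25 (m = 17 + 8 = 25)
t(B, h) = -4*h
t(-183, m) - S = -4*25 - 1*6663 = -100 - 6663 = -6763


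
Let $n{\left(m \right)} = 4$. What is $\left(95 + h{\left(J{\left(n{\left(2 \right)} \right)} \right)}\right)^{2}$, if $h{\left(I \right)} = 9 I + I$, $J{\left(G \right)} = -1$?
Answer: $7225$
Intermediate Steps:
$h{\left(I \right)} = 10 I$
$\left(95 + h{\left(J{\left(n{\left(2 \right)} \right)} \right)}\right)^{2} = \left(95 + 10 \left(-1\right)\right)^{2} = \left(95 - 10\right)^{2} = 85^{2} = 7225$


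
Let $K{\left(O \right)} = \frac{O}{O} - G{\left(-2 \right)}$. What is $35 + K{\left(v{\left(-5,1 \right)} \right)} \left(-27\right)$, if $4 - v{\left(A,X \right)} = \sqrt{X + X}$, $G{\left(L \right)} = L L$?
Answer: $116$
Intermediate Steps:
$G{\left(L \right)} = L^{2}$
$v{\left(A,X \right)} = 4 - \sqrt{2} \sqrt{X}$ ($v{\left(A,X \right)} = 4 - \sqrt{X + X} = 4 - \sqrt{2 X} = 4 - \sqrt{2} \sqrt{X}$)
$K{\left(O \right)} = -3$ ($K{\left(O \right)} = \frac{O}{O} - \left(-2\right)^{2} = 1 - 4 = -3$)
$35 + K{\left(v{\left(-5,1 \right)} \right)} \left(-27\right) = 35 - -81 = 35 + 81 = 116$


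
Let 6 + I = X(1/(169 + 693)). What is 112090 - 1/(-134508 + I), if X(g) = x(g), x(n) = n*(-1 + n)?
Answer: 11203375490099974/99949821477 ≈ 1.1209e+5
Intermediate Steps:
X(g) = g*(-1 + g)
I = -4459125/743044 (I = -6 + (-1 + 1/(169 + 693))/(169 + 693) = -6 + (-1 + 1/862)/862 = -6 + (1/862)*(-861/862) = -6 - 861/743044 = -4459125/743044 ≈ -6.0012)
112090 - 1/(-134508 + I) = 112090 - 1/(-134508 - 4459125/743044) = 112090 - 1/(-99949821477/743044) = 112090 - 1*(-743044/99949821477) = 112090 + 743044/99949821477 = 11203375490099974/99949821477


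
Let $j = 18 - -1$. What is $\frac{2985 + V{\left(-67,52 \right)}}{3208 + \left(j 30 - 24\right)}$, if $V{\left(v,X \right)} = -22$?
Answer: $\frac{2963}{3754} \approx 0.78929$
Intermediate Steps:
$j = 19$ ($j = 18 + 1 = 19$)
$\frac{2985 + V{\left(-67,52 \right)}}{3208 + \left(j 30 - 24\right)} = \frac{2985 - 22}{3208 + \left(19 \cdot 30 - 24\right)} = \frac{2963}{3208 + \left(570 - 24\right)} = \frac{2963}{3208 + 546} = \frac{2963}{3754}$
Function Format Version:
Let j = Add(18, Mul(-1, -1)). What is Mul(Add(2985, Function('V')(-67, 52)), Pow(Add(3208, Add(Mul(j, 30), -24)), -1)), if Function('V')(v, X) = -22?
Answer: Rational(2963, 3754) ≈ 0.78929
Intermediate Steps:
j = 19 (j = Add(18, 1) = 19)
Mul(Add(2985, Function('V')(-67, 52)), Pow(Add(3208, Add(Mul(j, 30), -24)), -1)) = Mul(Add(2985, -22), Pow(Add(3208, Add(Mul(19, 30), -24)), -1)) = Mul(2963, Pow(Add(3208, Add(570, -24)), -1)) = Mul(2963, Pow(Add(3208, 546), -1)) = Mul(2963, Pow(3754, -1)) = Mul(2963, Rational(1, 3754)) = Rational(2963, 3754)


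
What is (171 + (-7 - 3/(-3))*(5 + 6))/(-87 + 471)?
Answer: 35/128 ≈ 0.27344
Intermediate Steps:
(171 + (-7 - 3/(-3))*(5 + 6))/(-87 + 471) = (171 + (-7 - 3*(-⅓))*11)/384 = (171 + (-7 + 1)*11)*(1/384) = (171 - 6*11)*(1/384) = (171 - 66)*(1/384) = 105*(1/384) = 35/128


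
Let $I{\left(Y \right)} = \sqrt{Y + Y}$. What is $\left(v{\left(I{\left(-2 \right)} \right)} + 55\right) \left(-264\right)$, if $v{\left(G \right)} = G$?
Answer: $-14520 - 528 i \approx -14520.0 - 528.0 i$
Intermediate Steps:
$I{\left(Y \right)} = \sqrt{2} \sqrt{Y}$ ($I{\left(Y \right)} = \sqrt{2 Y} = \sqrt{2} \sqrt{Y}$)
$\left(v{\left(I{\left(-2 \right)} \right)} + 55\right) \left(-264\right) = \left(\sqrt{2} \sqrt{-2} + 55\right) \left(-264\right) = \left(\sqrt{2} i \sqrt{2} + 55\right) \left(-264\right) = \left(2 i + 55\right) \left(-264\right) = \left(55 + 2 i\right) \left(-264\right) = -14520 - 528 i$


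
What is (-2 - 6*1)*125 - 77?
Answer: -1077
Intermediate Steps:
(-2 - 6*1)*125 - 77 = (-2 - 6)*125 - 77 = -8*125 - 77 = -1000 - 77 = -1077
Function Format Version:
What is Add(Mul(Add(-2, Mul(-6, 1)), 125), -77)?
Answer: -1077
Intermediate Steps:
Add(Mul(Add(-2, Mul(-6, 1)), 125), -77) = Add(Mul(Add(-2, -6), 125), -77) = Add(Mul(-8, 125), -77) = Add(-1000, -77) = -1077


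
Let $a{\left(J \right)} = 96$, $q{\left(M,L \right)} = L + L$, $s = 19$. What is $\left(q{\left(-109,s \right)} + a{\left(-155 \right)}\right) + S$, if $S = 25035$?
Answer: $25169$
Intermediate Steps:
$q{\left(M,L \right)} = 2 L$
$\left(q{\left(-109,s \right)} + a{\left(-155 \right)}\right) + S = \left(2 \cdot 19 + 96\right) + 25035 = \left(38 + 96\right) + 25035 = 134 + 25035 = 25169$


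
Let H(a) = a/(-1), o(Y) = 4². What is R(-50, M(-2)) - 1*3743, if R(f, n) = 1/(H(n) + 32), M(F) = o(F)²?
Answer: -838433/224 ≈ -3743.0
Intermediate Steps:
o(Y) = 16
H(a) = -a (H(a) = a*(-1) = -a)
M(F) = 256 (M(F) = 16² = 256)
R(f, n) = 1/(32 - n) (R(f, n) = 1/(-n + 32) = 1/(32 - n))
R(-50, M(-2)) - 1*3743 = -1/(-32 + 256) - 1*3743 = -1/224 - 3743 = -838433/224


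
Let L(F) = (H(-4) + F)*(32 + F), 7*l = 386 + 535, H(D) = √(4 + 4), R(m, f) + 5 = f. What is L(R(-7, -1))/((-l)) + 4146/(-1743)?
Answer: -212790/178367 - 364*√2/921 ≈ -1.7519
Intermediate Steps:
R(m, f) = -5 + f
H(D) = 2*√2 (H(D) = √8 = 2*√2)
l = 921/7 (l = (386 + 535)/7 = (⅐)*921 = 921/7 ≈ 131.57)
L(F) = (32 + F)*(F + 2*√2) (L(F) = (2*√2 + F)*(32 + F) = (F + 2*√2)*(32 + F) = (32 + F)*(F + 2*√2))
L(R(-7, -1))/((-l)) + 4146/(-1743) = ((-5 - 1)² + 32*(-5 - 1) + 64*√2 + 2*(-5 - 1)*√2)/((-1*921/7)) + 4146/(-1743) = ((-6)² + 32*(-6) + 64*√2 + 2*(-6)*√2)/(-921/7) + 4146*(-1/1743) = (36 - 192 + 64*√2 - 12*√2)*(-7/921) - 1382/581 = (-156 + 52*√2)*(-7/921) - 1382/581 = (364/307 - 364*√2/921) - 1382/581 = -212790/178367 - 364*√2/921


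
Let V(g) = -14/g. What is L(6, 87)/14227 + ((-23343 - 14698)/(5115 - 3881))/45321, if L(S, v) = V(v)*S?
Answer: -17261001095/23074163892462 ≈ -0.00074807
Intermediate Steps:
L(S, v) = -14*S/v (L(S, v) = (-14/v)*S = -14*S/v)
L(6, 87)/14227 + ((-23343 - 14698)/(5115 - 3881))/45321 = -14*6/87/14227 + ((-23343 - 14698)/(5115 - 3881))/45321 = -14*6*1/87*(1/14227) - 38041/1234*(1/45321) = -28/29*1/14227 - 38041*1/1234*(1/45321) = -28/412583 - 38041/1234*1/45321 = -28/412583 - 38041/55926114 = -17261001095/23074163892462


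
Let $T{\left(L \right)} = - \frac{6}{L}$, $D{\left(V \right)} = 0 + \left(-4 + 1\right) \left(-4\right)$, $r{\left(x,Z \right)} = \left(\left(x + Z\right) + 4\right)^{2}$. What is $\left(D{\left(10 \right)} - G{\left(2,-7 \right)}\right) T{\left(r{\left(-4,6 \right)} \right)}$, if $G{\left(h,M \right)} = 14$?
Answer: $\frac{1}{3} \approx 0.33333$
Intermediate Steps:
$r{\left(x,Z \right)} = \left(4 + Z + x\right)^{2}$ ($r{\left(x,Z \right)} = \left(\left(Z + x\right) + 4\right)^{2} = \left(4 + Z + x\right)^{2}$)
$D{\left(V \right)} = 12$ ($D{\left(V \right)} = 0 - -12 = 0 + 12 = 12$)
$\left(D{\left(10 \right)} - G{\left(2,-7 \right)}\right) T{\left(r{\left(-4,6 \right)} \right)} = \left(12 - 14\right) \left(- \frac{6}{\left(4 + 6 - 4\right)^{2}}\right) = \left(12 - 14\right) \left(- \frac{6}{6^{2}}\right) = - 2 \left(- \frac{6}{36}\right) = - 2 \left(\left(-6\right) \frac{1}{36}\right) = \left(-2\right) \left(- \frac{1}{6}\right) = \frac{1}{3}$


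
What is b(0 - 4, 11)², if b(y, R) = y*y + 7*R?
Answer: 8649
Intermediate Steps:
b(y, R) = y² + 7*R
b(0 - 4, 11)² = ((0 - 4)² + 7*11)² = ((-4)² + 77)² = (16 + 77)² = 93² = 8649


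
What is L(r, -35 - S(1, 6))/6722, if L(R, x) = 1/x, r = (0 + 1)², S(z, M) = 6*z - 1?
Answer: -1/268880 ≈ -3.7191e-6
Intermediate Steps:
S(z, M) = -1 + 6*z
r = 1 (r = 1² = 1)
L(r, -35 - S(1, 6))/6722 = 1/(-35 - (-1 + 6*1)*6722) = (1/6722)/(-35 - (-1 + 6)) = (1/6722)/(-35 - 1*5) = (1/6722)/(-35 - 5) = (1/6722)/(-40) = -1/40*1/6722 = -1/268880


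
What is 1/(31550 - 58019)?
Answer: -1/26469 ≈ -3.7780e-5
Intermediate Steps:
1/(31550 - 58019) = 1/(-26469) = -1/26469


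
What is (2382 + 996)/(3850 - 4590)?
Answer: -1689/370 ≈ -4.5649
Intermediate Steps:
(2382 + 996)/(3850 - 4590) = 3378/(-740) = 3378*(-1/740) = -1689/370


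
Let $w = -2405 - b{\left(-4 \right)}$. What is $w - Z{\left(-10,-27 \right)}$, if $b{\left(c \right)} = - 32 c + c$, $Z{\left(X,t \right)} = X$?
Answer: $-2519$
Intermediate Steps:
$b{\left(c \right)} = - 31 c$
$w = -2529$ ($w = -2405 - \left(-31\right) \left(-4\right) = -2405 - 124 = -2529$)
$w - Z{\left(-10,-27 \right)} = -2529 - -10 = -2529 + 10 = -2519$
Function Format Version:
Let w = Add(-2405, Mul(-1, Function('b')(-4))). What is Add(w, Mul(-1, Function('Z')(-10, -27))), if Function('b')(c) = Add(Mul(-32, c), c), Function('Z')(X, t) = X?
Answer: -2519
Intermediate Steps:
Function('b')(c) = Mul(-31, c)
w = -2529 (w = Add(-2405, Mul(-1, Mul(-31, -4))) = Add(-2405, Mul(-1, 124)) = Add(-2405, -124) = -2529)
Add(w, Mul(-1, Function('Z')(-10, -27))) = Add(-2529, Mul(-1, -10)) = Add(-2529, 10) = -2519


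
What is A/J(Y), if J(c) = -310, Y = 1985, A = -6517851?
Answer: 6517851/310 ≈ 21025.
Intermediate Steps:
A/J(Y) = -6517851/(-310) = -6517851*(-1/310) = 6517851/310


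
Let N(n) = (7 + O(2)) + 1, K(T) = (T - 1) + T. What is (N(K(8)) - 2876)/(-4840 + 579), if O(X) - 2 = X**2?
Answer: 2862/4261 ≈ 0.67167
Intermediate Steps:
O(X) = 2 + X**2
K(T) = -1 + 2*T (K(T) = (-1 + T) + T = -1 + 2*T)
N(n) = 14 (N(n) = (7 + (2 + 2**2)) + 1 = (7 + (2 + 4)) + 1 = (7 + 6) + 1 = 13 + 1 = 14)
(N(K(8)) - 2876)/(-4840 + 579) = (14 - 2876)/(-4840 + 579) = -2862/(-4261) = -2862*(-1/4261) = 2862/4261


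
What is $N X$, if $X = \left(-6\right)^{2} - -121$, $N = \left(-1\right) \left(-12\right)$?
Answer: $1884$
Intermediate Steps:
$N = 12$
$X = 157$ ($X = 36 + 121 = 157$)
$N X = 12 \cdot 157 = 1884$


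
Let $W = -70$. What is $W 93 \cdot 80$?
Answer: $-520800$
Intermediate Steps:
$W 93 \cdot 80 = \left(-70\right) 93 \cdot 80 = \left(-6510\right) 80 = -520800$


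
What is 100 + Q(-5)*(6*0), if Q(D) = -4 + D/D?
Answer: 100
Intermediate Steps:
Q(D) = -3 (Q(D) = -4 + 1 = -3)
100 + Q(-5)*(6*0) = 100 - 18*0 = 100 - 3*0 = 100 + 0 = 100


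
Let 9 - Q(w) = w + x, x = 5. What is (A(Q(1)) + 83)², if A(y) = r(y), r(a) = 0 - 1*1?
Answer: 6724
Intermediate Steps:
r(a) = -1 (r(a) = 0 - 1 = -1)
Q(w) = 4 - w (Q(w) = 9 - (w + 5) = 9 - (5 + w) = 9 + (-5 - w) = 4 - w)
A(y) = -1
(A(Q(1)) + 83)² = (-1 + 83)² = 82² = 6724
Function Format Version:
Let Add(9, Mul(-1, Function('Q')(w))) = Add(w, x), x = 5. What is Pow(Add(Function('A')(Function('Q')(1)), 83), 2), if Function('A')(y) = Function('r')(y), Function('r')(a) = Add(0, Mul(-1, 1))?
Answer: 6724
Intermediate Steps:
Function('r')(a) = -1 (Function('r')(a) = Add(0, -1) = -1)
Function('Q')(w) = Add(4, Mul(-1, w)) (Function('Q')(w) = Add(9, Mul(-1, Add(w, 5))) = Add(9, Mul(-1, Add(5, w))) = Add(9, Add(-5, Mul(-1, w))) = Add(4, Mul(-1, w)))
Function('A')(y) = -1
Pow(Add(Function('A')(Function('Q')(1)), 83), 2) = Pow(Add(-1, 83), 2) = Pow(82, 2) = 6724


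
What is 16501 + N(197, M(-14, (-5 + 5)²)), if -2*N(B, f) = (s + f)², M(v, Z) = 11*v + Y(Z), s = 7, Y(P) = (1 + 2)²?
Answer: 6979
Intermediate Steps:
Y(P) = 9 (Y(P) = 3² = 9)
M(v, Z) = 9 + 11*v (M(v, Z) = 11*v + 9 = 9 + 11*v)
N(B, f) = -(7 + f)²/2
16501 + N(197, M(-14, (-5 + 5)²)) = 16501 - (7 + (9 + 11*(-14)))²/2 = 16501 - (7 + (9 - 154))²/2 = 16501 - (7 - 145)²/2 = 16501 - ½*(-138)² = 16501 - ½*19044 = 16501 - 9522 = 6979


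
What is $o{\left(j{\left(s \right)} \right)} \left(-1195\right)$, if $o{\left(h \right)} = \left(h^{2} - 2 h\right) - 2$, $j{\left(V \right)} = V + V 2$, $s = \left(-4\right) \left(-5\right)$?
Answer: $-4156210$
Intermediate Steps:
$s = 20$
$j{\left(V \right)} = 3 V$ ($j{\left(V \right)} = V + 2 V = 3 V$)
$o{\left(h \right)} = -2 + h^{2} - 2 h$
$o{\left(j{\left(s \right)} \right)} \left(-1195\right) = \left(-2 + \left(3 \cdot 20\right)^{2} - 2 \cdot 3 \cdot 20\right) \left(-1195\right) = \left(-2 + 60^{2} - 120\right) \left(-1195\right) = \left(-2 + 3600 - 120\right) \left(-1195\right) = 3478 \left(-1195\right) = -4156210$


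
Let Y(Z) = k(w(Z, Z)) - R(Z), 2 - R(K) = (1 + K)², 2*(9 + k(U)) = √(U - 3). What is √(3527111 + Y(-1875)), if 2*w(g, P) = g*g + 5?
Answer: √(7038976 + √439453) ≈ 2653.2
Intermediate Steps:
w(g, P) = 5/2 + g²/2 (w(g, P) = (g*g + 5)/2 = (g² + 5)/2 = (5 + g²)/2 = 5/2 + g²/2)
k(U) = -9 + √(-3 + U)/2 (k(U) = -9 + √(U - 3)/2 = -9 + √(-3 + U)/2)
R(K) = 2 - (1 + K)²
Y(Z) = -11 + (1 + Z)² + √(-½ + Z²/2)/2 (Y(Z) = (-9 + √(-3 + (5/2 + Z²/2))/2) - (2 - (1 + Z)²) = (-9 + √(-½ + Z²/2)/2) + (-2 + (1 + Z)²) = -11 + (1 + Z)² + √(-½ + Z²/2)/2)
√(3527111 + Y(-1875)) = √(3527111 + (-11 + (1 - 1875)² + √(-2 + 2*(-1875)²)/4)) = √(3527111 + (-11 + (-1874)² + √(-2 + 2*3515625)/4)) = √(3527111 + (-11 + 3511876 + √(-2 + 7031250)/4)) = √(3527111 + (-11 + 3511876 + √7031248/4)) = √(3527111 + (-11 + 3511876 + (4*√439453)/4)) = √(3527111 + (-11 + 3511876 + √439453)) = √(3527111 + (3511865 + √439453)) = √(7038976 + √439453)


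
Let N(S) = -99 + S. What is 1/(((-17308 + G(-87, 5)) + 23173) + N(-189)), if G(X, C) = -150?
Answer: 1/5427 ≈ 0.00018426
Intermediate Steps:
1/(((-17308 + G(-87, 5)) + 23173) + N(-189)) = 1/(((-17308 - 150) + 23173) + (-99 - 189)) = 1/((-17458 + 23173) - 288) = 1/(5715 - 288) = 1/5427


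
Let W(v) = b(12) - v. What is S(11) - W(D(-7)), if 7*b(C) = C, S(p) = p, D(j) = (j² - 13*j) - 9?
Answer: 982/7 ≈ 140.29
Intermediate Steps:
D(j) = -9 + j² - 13*j
b(C) = C/7
W(v) = 12/7 - v (W(v) = (⅐)*12 - v = 12/7 - v)
S(11) - W(D(-7)) = 11 - (12/7 - (-9 + (-7)² - 13*(-7))) = 11 - (12/7 - (-9 + 49 + 91)) = 11 - (12/7 - 1*131) = 11 - (12/7 - 131) = 11 - 1*(-905/7) = 11 + 905/7 = 982/7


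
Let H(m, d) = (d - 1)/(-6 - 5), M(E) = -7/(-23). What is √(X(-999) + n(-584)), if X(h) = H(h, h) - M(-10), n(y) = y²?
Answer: √21836453023/253 ≈ 584.08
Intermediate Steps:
M(E) = 7/23 (M(E) = -7*(-1/23) = 7/23)
H(m, d) = 1/11 - d/11 (H(m, d) = (-1 + d)/(-11) = (-1 + d)*(-1/11) = 1/11 - d/11)
X(h) = -54/253 - h/11 (X(h) = (1/11 - h/11) - 1*7/23 = (1/11 - h/11) - 7/23 = -54/253 - h/11)
√(X(-999) + n(-584)) = √((-54/253 - 1/11*(-999)) + (-584)²) = √((-54/253 + 999/11) + 341056) = √(22923/253 + 341056) = √(86310091/253) = √21836453023/253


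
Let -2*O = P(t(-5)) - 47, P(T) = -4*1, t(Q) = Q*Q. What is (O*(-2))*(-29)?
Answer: 1479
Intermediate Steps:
t(Q) = Q²
P(T) = -4
O = 51/2 (O = -(-4 - 47)/2 = -½*(-51) = 51/2 ≈ 25.500)
(O*(-2))*(-29) = ((51/2)*(-2))*(-29) = -51*(-29) = 1479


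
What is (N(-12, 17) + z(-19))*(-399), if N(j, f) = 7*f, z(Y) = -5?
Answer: -45486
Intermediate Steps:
(N(-12, 17) + z(-19))*(-399) = (7*17 - 5)*(-399) = (119 - 5)*(-399) = 114*(-399) = -45486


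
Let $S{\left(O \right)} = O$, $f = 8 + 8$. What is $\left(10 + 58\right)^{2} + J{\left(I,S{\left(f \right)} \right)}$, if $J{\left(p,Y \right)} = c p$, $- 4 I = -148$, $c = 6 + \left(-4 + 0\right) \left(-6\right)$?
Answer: $5734$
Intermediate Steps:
$f = 16$
$c = 30$ ($c = 6 - -24 = 6 + 24 = 30$)
$I = 37$ ($I = \left(- \frac{1}{4}\right) \left(-148\right) = 37$)
$J{\left(p,Y \right)} = 30 p$
$\left(10 + 58\right)^{2} + J{\left(I,S{\left(f \right)} \right)} = \left(10 + 58\right)^{2} + 30 \cdot 37 = 68^{2} + 1110 = 4624 + 1110 = 5734$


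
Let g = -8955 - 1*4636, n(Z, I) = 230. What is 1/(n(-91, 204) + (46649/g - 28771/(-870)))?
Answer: 11824170/3070001131 ≈ 0.0038515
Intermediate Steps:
g = -13591 (g = -8955 - 4636 = -13591)
1/(n(-91, 204) + (46649/g - 28771/(-870))) = 1/(230 + (46649/(-13591) - 28771/(-870))) = 1/(230 + (46649*(-1/13591) - 28771*(-1/870))) = 1/(230 + (-46649/13591 + 28771/870)) = 1/(230 + 350442031/11824170) = 1/(3070001131/11824170) = 11824170/3070001131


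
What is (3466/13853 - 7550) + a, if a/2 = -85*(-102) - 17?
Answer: 135153334/13853 ≈ 9756.3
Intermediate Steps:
a = 17306 (a = 2*(-85*(-102) - 17) = 2*(8670 - 17) = 2*8653 = 17306)
(3466/13853 - 7550) + a = (3466/13853 - 7550) + 17306 = -104586684/13853 + 17306 = 135153334/13853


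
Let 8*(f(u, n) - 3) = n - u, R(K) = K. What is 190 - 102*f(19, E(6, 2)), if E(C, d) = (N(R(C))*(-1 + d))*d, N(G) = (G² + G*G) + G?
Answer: -7451/4 ≈ -1862.8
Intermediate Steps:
N(G) = G + 2*G² (N(G) = (G² + G²) + G = 2*G² + G = G + 2*G²)
E(C, d) = C*d*(1 + 2*C)*(-1 + d) (E(C, d) = ((C*(1 + 2*C))*(-1 + d))*d = (C*(1 + 2*C)*(-1 + d))*d = C*d*(1 + 2*C)*(-1 + d))
f(u, n) = 3 - u/8 + n/8 (f(u, n) = 3 + (n - u)/8 = 3 + (-u/8 + n/8) = 3 - u/8 + n/8)
190 - 102*f(19, E(6, 2)) = 190 - 102*(3 - ⅛*19 + (6*2*(1 + 2*6)*(-1 + 2))/8) = 190 - 102*(3 - 19/8 + (6*2*(1 + 12)*1)/8) = 190 - 102*(3 - 19/8 + (6*2*13*1)/8) = 190 - 102*(3 - 19/8 + (⅛)*156) = 190 - 102*(3 - 19/8 + 39/2) = 190 - 102*161/8 = 190 - 8211/4 = -7451/4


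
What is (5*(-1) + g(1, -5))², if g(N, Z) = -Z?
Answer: 0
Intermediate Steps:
(5*(-1) + g(1, -5))² = (5*(-1) - 1*(-5))² = (-5 + 5)² = 0² = 0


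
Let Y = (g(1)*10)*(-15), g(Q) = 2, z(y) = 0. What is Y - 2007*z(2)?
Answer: -300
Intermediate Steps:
Y = -300 (Y = (2*10)*(-15) = 20*(-15) = -300)
Y - 2007*z(2) = -300 - 2007*0 = -300 - 1*0 = -300 + 0 = -300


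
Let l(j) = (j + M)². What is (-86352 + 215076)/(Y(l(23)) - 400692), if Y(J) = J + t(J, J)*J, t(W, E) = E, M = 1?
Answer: -631/335 ≈ -1.8836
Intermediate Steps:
l(j) = (1 + j)² (l(j) = (j + 1)² = (1 + j)²)
Y(J) = J + J² (Y(J) = J + J*J = J + J²)
(-86352 + 215076)/(Y(l(23)) - 400692) = (-86352 + 215076)/((1 + 23)²*(1 + (1 + 23)²) - 400692) = 128724/(24²*(1 + 24²) - 400692) = 128724/(576*(1 + 576) - 400692) = 128724/(576*577 - 400692) = 128724/(332352 - 400692) = 128724/(-68340) = 128724*(-1/68340) = -631/335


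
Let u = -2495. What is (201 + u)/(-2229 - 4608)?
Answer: 2294/6837 ≈ 0.33553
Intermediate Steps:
(201 + u)/(-2229 - 4608) = (201 - 2495)/(-2229 - 4608) = -2294/(-6837) = -2294*(-1/6837) = 2294/6837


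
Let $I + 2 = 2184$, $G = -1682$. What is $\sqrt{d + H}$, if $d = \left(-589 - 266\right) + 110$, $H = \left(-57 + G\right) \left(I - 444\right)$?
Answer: $3 i \sqrt{335903} \approx 1738.7 i$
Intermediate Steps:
$I = 2182$ ($I = -2 + 2184 = 2182$)
$H = -3022382$ ($H = \left(-57 - 1682\right) \left(2182 - 444\right) = \left(-1739\right) 1738 = -3022382$)
$d = -745$ ($d = \left(-589 - 266\right) + 110 = -855 + 110 = -745$)
$\sqrt{d + H} = \sqrt{-745 - 3022382} = \sqrt{-3023127} = 3 i \sqrt{335903}$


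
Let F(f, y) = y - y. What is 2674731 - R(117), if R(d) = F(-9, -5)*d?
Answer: 2674731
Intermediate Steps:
F(f, y) = 0
R(d) = 0 (R(d) = 0*d = 0)
2674731 - R(117) = 2674731 - 1*0 = 2674731 + 0 = 2674731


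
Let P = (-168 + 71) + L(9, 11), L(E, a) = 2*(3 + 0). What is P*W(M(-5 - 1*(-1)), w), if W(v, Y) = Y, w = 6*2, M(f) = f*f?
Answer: -1092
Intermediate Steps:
L(E, a) = 6 (L(E, a) = 2*3 = 6)
M(f) = f²
w = 12
P = -91 (P = (-168 + 71) + 6 = -97 + 6 = -91)
P*W(M(-5 - 1*(-1)), w) = -91*12 = -1092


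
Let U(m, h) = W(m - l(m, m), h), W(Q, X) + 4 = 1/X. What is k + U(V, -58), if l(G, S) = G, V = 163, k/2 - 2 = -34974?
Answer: -4056985/58 ≈ -69948.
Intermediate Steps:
k = -69944 (k = 4 + 2*(-34974) = 4 - 69948 = -69944)
W(Q, X) = -4 + 1/X
U(m, h) = -4 + 1/h
k + U(V, -58) = -69944 + (-4 + 1/(-58)) = -69944 + (-4 - 1/58) = -69944 - 233/58 = -4056985/58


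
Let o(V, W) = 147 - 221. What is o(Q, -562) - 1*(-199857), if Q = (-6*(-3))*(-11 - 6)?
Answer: 199783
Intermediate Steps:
Q = -306 (Q = 18*(-17) = -306)
o(V, W) = -74
o(Q, -562) - 1*(-199857) = -74 - 1*(-199857) = -74 + 199857 = 199783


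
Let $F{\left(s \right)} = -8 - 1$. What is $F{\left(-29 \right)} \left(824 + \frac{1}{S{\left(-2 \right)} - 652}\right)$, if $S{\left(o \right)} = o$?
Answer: $- \frac{1616685}{218} \approx -7416.0$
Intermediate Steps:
$F{\left(s \right)} = -9$ ($F{\left(s \right)} = -8 - 1 = -9$)
$F{\left(-29 \right)} \left(824 + \frac{1}{S{\left(-2 \right)} - 652}\right) = - 9 \left(824 + \frac{1}{-2 - 652}\right) = - 9 \left(824 + \frac{1}{-654}\right) = - 9 \left(824 - \frac{1}{654}\right) = \left(-9\right) \frac{538895}{654} = - \frac{1616685}{218}$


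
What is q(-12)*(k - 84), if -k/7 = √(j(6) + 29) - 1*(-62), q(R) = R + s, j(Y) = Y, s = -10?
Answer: 11396 + 154*√35 ≈ 12307.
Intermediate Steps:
q(R) = -10 + R (q(R) = R - 10 = -10 + R)
k = -434 - 7*√35 (k = -7*(√(6 + 29) - 1*(-62)) = -7*(√35 + 62) = -7*(62 + √35) = -434 - 7*√35 ≈ -475.41)
q(-12)*(k - 84) = (-10 - 12)*((-434 - 7*√35) - 84) = -22*(-518 - 7*√35) = 11396 + 154*√35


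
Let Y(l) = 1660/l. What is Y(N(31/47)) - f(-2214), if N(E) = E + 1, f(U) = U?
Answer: 125356/39 ≈ 3214.3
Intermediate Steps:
N(E) = 1 + E
Y(N(31/47)) - f(-2214) = 1660/(1 + 31/47) - 1*(-2214) = 1660/(1 + 31*(1/47)) + 2214 = 1660/(1 + 31/47) + 2214 = 1660/(78/47) + 2214 = 1660*(47/78) + 2214 = 39010/39 + 2214 = 125356/39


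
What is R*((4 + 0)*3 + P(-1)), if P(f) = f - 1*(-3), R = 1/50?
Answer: 7/25 ≈ 0.28000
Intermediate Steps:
R = 1/50 ≈ 0.020000
P(f) = 3 + f (P(f) = f + 3 = 3 + f)
R*((4 + 0)*3 + P(-1)) = ((4 + 0)*3 + (3 - 1))/50 = (4*3 + 2)/50 = (12 + 2)/50 = (1/50)*14 = 7/25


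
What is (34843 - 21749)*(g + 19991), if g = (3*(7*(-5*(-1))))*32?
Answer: 305757994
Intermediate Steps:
g = 3360 (g = (3*(7*5))*32 = (3*35)*32 = 105*32 = 3360)
(34843 - 21749)*(g + 19991) = (34843 - 21749)*(3360 + 19991) = 13094*23351 = 305757994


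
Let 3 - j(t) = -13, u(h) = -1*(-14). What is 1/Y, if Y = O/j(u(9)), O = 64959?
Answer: 16/64959 ≈ 0.00024631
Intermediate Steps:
u(h) = 14
j(t) = 16 (j(t) = 3 - 1*(-13) = 3 + 13 = 16)
Y = 64959/16 ≈ 4059.9
1/Y = 1/(64959/16) = 16/64959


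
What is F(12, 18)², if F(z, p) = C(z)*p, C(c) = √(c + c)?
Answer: 7776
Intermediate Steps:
C(c) = √2*√c (C(c) = √(2*c) = √2*√c)
F(z, p) = p*√2*√z (F(z, p) = (√2*√z)*p = p*√2*√z)
F(12, 18)² = (18*√2*√12)² = (18*√2*(2*√3))² = (36*√6)² = 7776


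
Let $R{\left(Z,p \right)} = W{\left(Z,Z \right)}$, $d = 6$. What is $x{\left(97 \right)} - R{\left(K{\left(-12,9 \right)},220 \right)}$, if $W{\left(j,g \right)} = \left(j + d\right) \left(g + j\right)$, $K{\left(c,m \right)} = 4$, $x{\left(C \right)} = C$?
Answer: $17$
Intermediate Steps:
$W{\left(j,g \right)} = \left(6 + j\right) \left(g + j\right)$ ($W{\left(j,g \right)} = \left(j + 6\right) \left(g + j\right) = \left(6 + j\right) \left(g + j\right)$)
$R{\left(Z,p \right)} = 2 Z^{2} + 12 Z$ ($R{\left(Z,p \right)} = Z^{2} + 6 Z + 6 Z + Z Z = Z^{2} + 6 Z + 6 Z + Z^{2} = 2 Z^{2} + 12 Z$)
$x{\left(97 \right)} - R{\left(K{\left(-12,9 \right)},220 \right)} = 97 - 2 \cdot 4 \left(6 + 4\right) = 97 - 2 \cdot 4 \cdot 10 = 97 - 80 = 17$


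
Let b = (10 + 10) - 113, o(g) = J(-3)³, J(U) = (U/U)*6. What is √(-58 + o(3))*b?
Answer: -93*√158 ≈ -1169.0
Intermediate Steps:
J(U) = 6 (J(U) = 1*6 = 6)
o(g) = 216 (o(g) = 6³ = 216)
b = -93 (b = 20 - 113 = -93)
√(-58 + o(3))*b = √(-58 + 216)*(-93) = √158*(-93) = -93*√158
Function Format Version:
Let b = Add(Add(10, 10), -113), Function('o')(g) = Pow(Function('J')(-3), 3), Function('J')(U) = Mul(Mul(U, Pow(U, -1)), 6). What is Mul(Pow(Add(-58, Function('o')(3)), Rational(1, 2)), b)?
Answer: Mul(-93, Pow(158, Rational(1, 2))) ≈ -1169.0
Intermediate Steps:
Function('J')(U) = 6 (Function('J')(U) = Mul(1, 6) = 6)
Function('o')(g) = 216 (Function('o')(g) = Pow(6, 3) = 216)
b = -93 (b = Add(20, -113) = -93)
Mul(Pow(Add(-58, Function('o')(3)), Rational(1, 2)), b) = Mul(Pow(Add(-58, 216), Rational(1, 2)), -93) = Mul(Pow(158, Rational(1, 2)), -93) = Mul(-93, Pow(158, Rational(1, 2)))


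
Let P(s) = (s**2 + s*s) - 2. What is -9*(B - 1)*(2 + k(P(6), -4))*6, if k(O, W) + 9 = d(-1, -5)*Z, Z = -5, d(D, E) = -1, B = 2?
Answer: 108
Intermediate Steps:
P(s) = -2 + 2*s**2 (P(s) = (s**2 + s**2) - 2 = 2*s**2 - 2 = -2 + 2*s**2)
k(O, W) = -4 (k(O, W) = -9 - 1*(-5) = -9 + 5 = -4)
-9*(B - 1)*(2 + k(P(6), -4))*6 = -9*(2 - 1)*(2 - 4)*6 = -9*(-2)*6 = 18*6 = 108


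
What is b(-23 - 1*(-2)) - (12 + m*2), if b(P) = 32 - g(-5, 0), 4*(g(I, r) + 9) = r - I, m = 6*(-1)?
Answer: 159/4 ≈ 39.750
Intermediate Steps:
m = -6
g(I, r) = -9 - I/4 + r/4 (g(I, r) = -9 + (r - I)/4 = -9 + (-I/4 + r/4) = -9 - I/4 + r/4)
b(P) = 159/4 (b(P) = 32 - (-9 - ¼*(-5) + (¼)*0) = 32 - (-9 + 5/4 + 0) = 32 - 1*(-31/4) = 32 + 31/4 = 159/4)
b(-23 - 1*(-2)) - (12 + m*2) = 159/4 - (12 - 6*2) = 159/4 - (12 - 12) = 159/4 - 1*0 = 159/4 + 0 = 159/4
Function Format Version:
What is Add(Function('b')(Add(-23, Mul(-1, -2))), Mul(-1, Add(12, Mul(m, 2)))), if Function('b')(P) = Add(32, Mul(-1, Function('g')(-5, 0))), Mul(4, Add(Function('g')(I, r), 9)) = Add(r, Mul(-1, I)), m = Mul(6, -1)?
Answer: Rational(159, 4) ≈ 39.750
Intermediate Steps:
m = -6
Function('g')(I, r) = Add(-9, Mul(Rational(-1, 4), I), Mul(Rational(1, 4), r)) (Function('g')(I, r) = Add(-9, Mul(Rational(1, 4), Add(r, Mul(-1, I)))) = Add(-9, Add(Mul(Rational(-1, 4), I), Mul(Rational(1, 4), r))) = Add(-9, Mul(Rational(-1, 4), I), Mul(Rational(1, 4), r)))
Function('b')(P) = Rational(159, 4) (Function('b')(P) = Add(32, Mul(-1, Add(-9, Mul(Rational(-1, 4), -5), Mul(Rational(1, 4), 0)))) = Add(32, Mul(-1, Add(-9, Rational(5, 4), 0))) = Add(32, Mul(-1, Rational(-31, 4))) = Add(32, Rational(31, 4)) = Rational(159, 4))
Add(Function('b')(Add(-23, Mul(-1, -2))), Mul(-1, Add(12, Mul(m, 2)))) = Add(Rational(159, 4), Mul(-1, Add(12, Mul(-6, 2)))) = Add(Rational(159, 4), Mul(-1, Add(12, -12))) = Add(Rational(159, 4), Mul(-1, 0)) = Add(Rational(159, 4), 0) = Rational(159, 4)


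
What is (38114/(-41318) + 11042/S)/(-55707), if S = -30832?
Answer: 135947017/5913839224936 ≈ 2.2988e-5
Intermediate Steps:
(38114/(-41318) + 11042/S)/(-55707) = (38114/(-41318) + 11042/(-30832))/(-55707) = (38114*(-1/41318) + 11042*(-1/30832))*(-1/55707) = (-19057/20659 - 5521/15416)*(-1/55707) = -407841051/318479144*(-1/55707) = 135947017/5913839224936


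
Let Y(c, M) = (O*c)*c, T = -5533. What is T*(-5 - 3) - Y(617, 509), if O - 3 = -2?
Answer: -336425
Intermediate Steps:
O = 1 (O = 3 - 2 = 1)
Y(c, M) = c² (Y(c, M) = (1*c)*c = c*c = c²)
T*(-5 - 3) - Y(617, 509) = -5533*(-5 - 3) - 1*617² = -5533*(-8) - 1*380689 = 44264 - 380689 = -336425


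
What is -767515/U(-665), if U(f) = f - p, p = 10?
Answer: 153503/135 ≈ 1137.1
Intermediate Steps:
U(f) = -10 + f (U(f) = f - 1*10 = f - 10 = -10 + f)
-767515/U(-665) = -767515/(-10 - 665) = -767515/(-675) = -767515*(-1/675) = 153503/135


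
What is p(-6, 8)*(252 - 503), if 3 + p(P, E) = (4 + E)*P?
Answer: 18825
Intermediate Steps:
p(P, E) = -3 + P*(4 + E) (p(P, E) = -3 + (4 + E)*P = -3 + P*(4 + E))
p(-6, 8)*(252 - 503) = (-3 + 4*(-6) + 8*(-6))*(252 - 503) = (-3 - 24 - 48)*(-251) = -75*(-251) = 18825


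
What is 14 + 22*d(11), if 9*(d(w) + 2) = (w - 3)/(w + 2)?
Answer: -3334/117 ≈ -28.496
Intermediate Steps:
d(w) = -2 + (-3 + w)/(9*(2 + w)) (d(w) = -2 + ((w - 3)/(w + 2))/9 = -2 + ((-3 + w)/(2 + w))/9 = -2 + (-3 + w)/(9*(2 + w)))
14 + 22*d(11) = 14 + 22*((-39 - 17*11)/(9*(2 + 11))) = 14 + 22*((1/9)*(-39 - 187)/13) = 14 + 22*((1/9)*(1/13)*(-226)) = 14 + 22*(-226/117) = 14 - 4972/117 = -3334/117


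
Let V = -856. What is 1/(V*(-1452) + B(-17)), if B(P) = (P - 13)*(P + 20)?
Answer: 1/1242822 ≈ 8.0462e-7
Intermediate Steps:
B(P) = (-13 + P)*(20 + P)
1/(V*(-1452) + B(-17)) = 1/(-856*(-1452) + (-260 + (-17)² + 7*(-17))) = 1/(1242912 + (-260 + 289 - 119)) = 1/(1242912 - 90) = 1/1242822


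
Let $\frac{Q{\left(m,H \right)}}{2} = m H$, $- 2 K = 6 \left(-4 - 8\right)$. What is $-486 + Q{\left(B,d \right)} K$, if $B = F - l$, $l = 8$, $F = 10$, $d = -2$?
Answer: $-774$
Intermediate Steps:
$B = 2$ ($B = 10 - 8 = 2$)
$K = 36$ ($K = - \frac{6 \left(-4 - 8\right)}{2} = - \frac{6 \left(-12\right)}{2} = \left(- \frac{1}{2}\right) \left(-72\right) = 36$)
$Q{\left(m,H \right)} = 2 H m$ ($Q{\left(m,H \right)} = 2 m H = 2 H m$)
$-486 + Q{\left(B,d \right)} K = -486 + 2 \left(-2\right) 2 \cdot 36 = -486 - 288 = -774$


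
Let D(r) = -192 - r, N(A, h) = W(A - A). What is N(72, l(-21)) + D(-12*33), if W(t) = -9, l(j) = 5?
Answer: 195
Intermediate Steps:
N(A, h) = -9
N(72, l(-21)) + D(-12*33) = -9 + (-192 - (-12)*33) = -9 + (-192 - 1*(-396)) = -9 + (-192 + 396) = -9 + 204 = 195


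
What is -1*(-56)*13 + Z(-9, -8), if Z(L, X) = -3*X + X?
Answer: 744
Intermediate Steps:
Z(L, X) = -2*X
-1*(-56)*13 + Z(-9, -8) = -1*(-56)*13 - 2*(-8) = 56*13 + 16 = 728 + 16 = 744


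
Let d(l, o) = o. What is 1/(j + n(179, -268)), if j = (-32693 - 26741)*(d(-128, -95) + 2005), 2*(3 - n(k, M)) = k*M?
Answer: -1/113494951 ≈ -8.8110e-9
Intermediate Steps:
n(k, M) = 3 - M*k/2 (n(k, M) = 3 - k*M/2 = 3 - M*k/2)
j = -113518940 (j = (-32693 - 26741)*(-95 + 2005) = -59434*1910 = -113518940)
1/(j + n(179, -268)) = 1/(-113518940 + (3 - ½*(-268)*179)) = 1/(-113518940 + (3 + 23986)) = 1/(-113518940 + 23989) = 1/(-113494951) = -1/113494951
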